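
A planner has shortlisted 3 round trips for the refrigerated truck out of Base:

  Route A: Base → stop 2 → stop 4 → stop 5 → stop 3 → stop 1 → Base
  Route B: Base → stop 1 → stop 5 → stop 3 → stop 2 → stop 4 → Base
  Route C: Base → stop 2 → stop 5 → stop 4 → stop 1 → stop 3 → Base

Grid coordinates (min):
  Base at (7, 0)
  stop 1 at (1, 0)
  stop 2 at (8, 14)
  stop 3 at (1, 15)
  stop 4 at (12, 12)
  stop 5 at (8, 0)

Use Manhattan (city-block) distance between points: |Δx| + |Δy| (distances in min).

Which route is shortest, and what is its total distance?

66 min — Route B is the shortest.

Route A: 15 + 6 + 16 + 22 + 15 + 6 = 80
Route B: 6 + 7 + 22 + 8 + 6 + 17 = 66
Route C: 15 + 14 + 16 + 23 + 15 + 21 = 104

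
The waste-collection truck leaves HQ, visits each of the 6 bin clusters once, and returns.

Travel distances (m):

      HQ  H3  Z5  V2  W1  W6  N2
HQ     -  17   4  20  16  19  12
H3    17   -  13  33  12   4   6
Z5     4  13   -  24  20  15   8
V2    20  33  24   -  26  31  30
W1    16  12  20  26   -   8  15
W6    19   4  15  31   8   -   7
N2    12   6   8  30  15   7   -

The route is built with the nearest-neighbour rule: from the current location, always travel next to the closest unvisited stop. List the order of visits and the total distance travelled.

76 m along HQ → Z5 → N2 → H3 → W6 → W1 → V2 → HQ.

HQ → [Z5:4 / N2:12 / W1:16 / H3:17 / W6:19 / V2:20] → Z5 (4)
Z5 → [N2:8 / H3:13 / W6:15 / W1:20 / V2:24] → N2 (8)
N2 → [H3:6 / W6:7 / W1:15 / V2:30] → H3 (6)
H3 → [W6:4 / W1:12 / V2:33] → W6 (4)
W6 → [W1:8 / V2:31] → W1 (8)
W1 → [V2:26] → V2 (26)
Return V2→HQ: 20.
Total = 4 + 8 + 6 + 4 + 8 + 26 + 20 = 76.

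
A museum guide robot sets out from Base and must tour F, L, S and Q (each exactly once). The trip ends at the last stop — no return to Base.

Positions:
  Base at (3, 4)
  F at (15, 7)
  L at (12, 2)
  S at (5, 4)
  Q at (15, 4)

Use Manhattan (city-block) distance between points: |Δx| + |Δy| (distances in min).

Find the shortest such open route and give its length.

There are 4! = 24 possible orderings.
Base → F → L → S → Q: 15+8+9+10 = 42
Base → F → L → Q → S: 15+8+5+10 = 38
Base → F → S → L → Q: 15+13+9+5 = 42
Base → F → S → Q → L: 15+13+10+5 = 43
Base → F → Q → L → S: 15+3+5+9 = 32
Base → F → Q → S → L: 15+3+10+9 = 37
Base → L → F → S → Q: 11+8+13+10 = 42
Base → L → F → Q → S: 11+8+3+10 = 32
Base → L → S → F → Q: 11+9+13+3 = 36
Base → L → S → Q → F: 11+9+10+3 = 33
Base → L → Q → F → S: 11+5+3+13 = 32
Base → L → Q → S → F: 11+5+10+13 = 39
Base → S → F → L → Q: 2+13+8+5 = 28
Base → S → F → Q → L: 2+13+3+5 = 23
… (10 more)
Base → S → L → Q → F: 2+9+5+3 = 19  ← best
The minimum is 19.
One shortest path: Base → S → L → Q → F.

Minimum one-way distance = 19 min.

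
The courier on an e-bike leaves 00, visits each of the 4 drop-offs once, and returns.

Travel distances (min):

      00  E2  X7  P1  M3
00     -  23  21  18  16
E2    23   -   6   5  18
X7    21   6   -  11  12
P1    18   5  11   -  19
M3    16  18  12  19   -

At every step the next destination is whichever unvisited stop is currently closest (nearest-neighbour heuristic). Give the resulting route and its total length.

Nearest-neighbour total = 57 min; route 00 → M3 → X7 → E2 → P1 → 00.

00 → [M3:16 / P1:18 / X7:21 / E2:23] → M3 (16)
M3 → [X7:12 / E2:18 / P1:19] → X7 (12)
X7 → [E2:6 / P1:11] → E2 (6)
E2 → [P1:5] → P1 (5)
Return P1→00: 18.
Total = 16 + 12 + 6 + 5 + 18 = 57.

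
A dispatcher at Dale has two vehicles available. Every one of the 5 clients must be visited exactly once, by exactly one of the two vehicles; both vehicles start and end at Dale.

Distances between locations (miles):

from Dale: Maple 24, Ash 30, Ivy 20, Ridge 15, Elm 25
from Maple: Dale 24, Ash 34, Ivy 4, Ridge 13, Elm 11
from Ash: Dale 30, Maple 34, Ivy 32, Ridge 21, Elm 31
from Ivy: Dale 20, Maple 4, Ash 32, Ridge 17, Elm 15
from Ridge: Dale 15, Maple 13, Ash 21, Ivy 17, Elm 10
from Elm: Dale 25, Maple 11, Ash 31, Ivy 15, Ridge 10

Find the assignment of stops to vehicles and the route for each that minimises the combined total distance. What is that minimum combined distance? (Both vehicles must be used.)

120 miles — the smallest possible combined total.

Try each way of splitting the stops between the two vehicles (each non-empty) and, for each split, find the best tour for each vehicle:
  {Maple} + {Ash, Ivy, Ridge, Elm}: 48 + 96 = 144
  {Ash} + {Maple, Ivy, Ridge, Elm}: 60 + 60 = 120
  {Maple, Ash} + {Ivy, Ridge, Elm}: 88 + 60 = 148
  {Ivy} + {Maple, Ash, Ridge, Elm}: 40 + 96 = 136
  {Maple, Ivy} + {Ash, Ridge, Elm}: 48 + 86 = 134
  {Ash, Ivy} + {Maple, Ridge, Elm}: 82 + 60 = 142
  … (15 splits in total)
Best: vehicle 1 Dale → Ash → Dale = 60; vehicle 2 Dale → Ivy → Maple → Elm → Ridge → Dale = 60; combined 120.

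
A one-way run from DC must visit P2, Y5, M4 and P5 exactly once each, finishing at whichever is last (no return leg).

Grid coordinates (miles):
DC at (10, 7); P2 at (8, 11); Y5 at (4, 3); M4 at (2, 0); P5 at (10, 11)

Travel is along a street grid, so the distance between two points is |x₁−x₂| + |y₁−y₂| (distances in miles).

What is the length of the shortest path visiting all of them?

There are 4! = 24 possible orderings.
DC - P2 - Y5 - M4 - P5: 6+12+5+19 = 42
DC - P2 - Y5 - P5 - M4: 6+12+14+19 = 51
DC - P2 - M4 - Y5 - P5: 6+17+5+14 = 42
DC - P2 - M4 - P5 - Y5: 6+17+19+14 = 56
DC - P2 - P5 - Y5 - M4: 6+2+14+5 = 27
DC - P2 - P5 - M4 - Y5: 6+2+19+5 = 32
DC - Y5 - P2 - M4 - P5: 10+12+17+19 = 58
DC - Y5 - P2 - P5 - M4: 10+12+2+19 = 43
DC - Y5 - M4 - P2 - P5: 10+5+17+2 = 34
DC - Y5 - M4 - P5 - P2: 10+5+19+2 = 36
DC - Y5 - P5 - P2 - M4: 10+14+2+17 = 43
DC - Y5 - P5 - M4 - P2: 10+14+19+17 = 60
DC - M4 - P2 - Y5 - P5: 15+17+12+14 = 58
DC - M4 - P2 - P5 - Y5: 15+17+2+14 = 48
… (10 more)
DC - P5 - P2 - Y5 - M4: 4+2+12+5 = 23  ← best
The minimum is 23.
One shortest path: DC → P5 → P2 → Y5 → M4.

23 miles — the minimum one-way total.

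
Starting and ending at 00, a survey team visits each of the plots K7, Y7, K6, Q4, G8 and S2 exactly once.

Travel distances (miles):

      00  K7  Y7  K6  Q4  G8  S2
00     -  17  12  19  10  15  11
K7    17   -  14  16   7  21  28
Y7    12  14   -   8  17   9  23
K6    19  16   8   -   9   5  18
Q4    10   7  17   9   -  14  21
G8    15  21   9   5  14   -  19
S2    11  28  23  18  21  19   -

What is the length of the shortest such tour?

Minimum total distance: 74 miles.

There are 360 distinct closed tours to check (reversals are equivalent).
00 → K7 → Y7 → K6 → Q4 → G8 → S2 → 00: 17+14+8+9+14+19+11 = 92
00 → K7 → Y7 → K6 → Q4 → S2 → G8 → 00: 17+14+8+9+21+19+15 = 103
00 → K7 → Y7 → K6 → G8 → Q4 → S2 → 00: 17+14+8+5+14+21+11 = 90
00 → K7 → Y7 → K6 → G8 → S2 → Q4 → 00: 17+14+8+5+19+21+10 = 94
00 → K7 → Y7 → K6 → S2 → Q4 → G8 → 00: 17+14+8+18+21+14+15 = 107
00 → K7 → Y7 → K6 → S2 → G8 → Q4 → 00: 17+14+8+18+19+14+10 = 100
00 → K7 → Y7 → Q4 → K6 → G8 → S2 → 00: 17+14+17+9+5+19+11 = 92
00 → K7 → Y7 → Q4 → K6 → S2 → G8 → 00: 17+14+17+9+18+19+15 = 109
… (352 more)
00 → Q4 → K7 → Y7 → K6 → G8 → S2 → 00: 10+7+14+8+5+19+11 = 74  ← best
The minimum is 74.
One optimal route: 00 → Q4 → K7 → Y7 → K6 → G8 → S2 → 00 (or its reverse).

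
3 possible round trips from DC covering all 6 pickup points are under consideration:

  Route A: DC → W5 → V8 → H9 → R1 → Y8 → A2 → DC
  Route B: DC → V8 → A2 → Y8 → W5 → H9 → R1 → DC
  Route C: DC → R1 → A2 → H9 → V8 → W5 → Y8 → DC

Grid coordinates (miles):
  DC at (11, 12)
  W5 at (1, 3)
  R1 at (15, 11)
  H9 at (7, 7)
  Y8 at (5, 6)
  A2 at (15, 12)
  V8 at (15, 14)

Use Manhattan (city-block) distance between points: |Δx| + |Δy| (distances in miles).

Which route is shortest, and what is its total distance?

Shortest is Route B, total 58 miles.

Route A: 19 + 25 + 15 + 12 + 15 + 16 + 4 = 106
Route B: 6 + 2 + 16 + 7 + 10 + 12 + 5 = 58
Route C: 5 + 1 + 13 + 15 + 25 + 7 + 12 = 78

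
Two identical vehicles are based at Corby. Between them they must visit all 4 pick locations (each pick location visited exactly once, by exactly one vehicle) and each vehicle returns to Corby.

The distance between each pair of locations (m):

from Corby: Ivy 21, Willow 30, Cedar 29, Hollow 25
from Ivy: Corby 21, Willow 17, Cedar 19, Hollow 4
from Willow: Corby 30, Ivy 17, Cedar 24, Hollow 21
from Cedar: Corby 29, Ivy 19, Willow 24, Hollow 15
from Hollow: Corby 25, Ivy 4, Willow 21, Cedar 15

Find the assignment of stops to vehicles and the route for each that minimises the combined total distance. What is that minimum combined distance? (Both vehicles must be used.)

129 m — the smallest possible combined total.

Check every non-empty split of the stops between the two vehicles; for each half take its own optimal tour:
  {Ivy} + {Willow, Cedar, Hollow}: 42 + 94 = 136
  {Willow} + {Ivy, Cedar, Hollow}: 60 + 69 = 129
  {Ivy, Willow} + {Cedar, Hollow}: 68 + 69 = 137
  {Cedar} + {Ivy, Willow, Hollow}: 58 + 76 = 134
  {Ivy, Cedar} + {Willow, Hollow}: 69 + 76 = 145
  {Willow, Cedar} + {Ivy, Hollow}: 83 + 50 = 133
  … (7 splits in total)
Best: vehicle 1 Corby → Willow → Corby = 60; vehicle 2 Corby → Ivy → Hollow → Cedar → Corby = 69; combined 129.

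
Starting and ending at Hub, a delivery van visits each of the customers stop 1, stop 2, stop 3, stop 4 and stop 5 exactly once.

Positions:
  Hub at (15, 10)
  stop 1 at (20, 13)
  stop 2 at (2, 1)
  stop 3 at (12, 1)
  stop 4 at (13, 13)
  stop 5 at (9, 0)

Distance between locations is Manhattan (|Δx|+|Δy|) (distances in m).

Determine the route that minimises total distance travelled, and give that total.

With 5 stops there are 5!/2 = 60 distinct round trips (a route and its reverse cost the same).
Hub-stop 1-stop 2-stop 3-stop 4-stop 5-Hub: 8+30+10+13+17+16 = 94
Hub-stop 1-stop 2-stop 3-stop 5-stop 4-Hub: 8+30+10+4+17+5 = 74
Hub-stop 1-stop 2-stop 4-stop 3-stop 5-Hub: 8+30+23+13+4+16 = 94
Hub-stop 1-stop 2-stop 4-stop 5-stop 3-Hub: 8+30+23+17+4+12 = 94
Hub-stop 1-stop 2-stop 5-stop 3-stop 4-Hub: 8+30+8+4+13+5 = 68
Hub-stop 1-stop 2-stop 5-stop 4-stop 3-Hub: 8+30+8+17+13+12 = 88
Hub-stop 1-stop 3-stop 2-stop 4-stop 5-Hub: 8+20+10+23+17+16 = 94
Hub-stop 1-stop 3-stop 2-stop 5-stop 4-Hub: 8+20+10+8+17+5 = 68
Hub-stop 1-stop 3-stop 4-stop 2-stop 5-Hub: 8+20+13+23+8+16 = 88
Hub-stop 1-stop 3-stop 4-stop 5-stop 2-Hub: 8+20+13+17+8+22 = 88
Hub-stop 1-stop 3-stop 5-stop 2-stop 4-Hub: 8+20+4+8+23+5 = 68
Hub-stop 1-stop 3-stop 5-stop 4-stop 2-Hub: 8+20+4+17+23+22 = 94
Hub-stop 1-stop 4-stop 2-stop 3-stop 5-Hub: 8+7+23+10+4+16 = 68
Hub-stop 1-stop 4-stop 2-stop 5-stop 3-Hub: 8+7+23+8+4+12 = 62
… (46 more)
The minimum is 62.
One optimal route: Hub → stop 1 → stop 4 → stop 2 → stop 5 → stop 3 → Hub (or its reverse).

Minimum total distance: 62 m.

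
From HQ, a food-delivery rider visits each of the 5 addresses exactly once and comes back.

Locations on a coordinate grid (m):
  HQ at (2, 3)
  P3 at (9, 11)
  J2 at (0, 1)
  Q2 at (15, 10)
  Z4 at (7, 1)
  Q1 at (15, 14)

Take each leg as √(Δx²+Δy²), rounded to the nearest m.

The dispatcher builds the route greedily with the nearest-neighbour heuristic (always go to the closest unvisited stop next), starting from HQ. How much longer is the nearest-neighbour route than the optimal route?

From HQ: J2=3, Z4=5, P3=11, Q2=15, Q1=17 → choose J2 (3).
From J2: Z4=7, P3=13, Q2=17, Q1=20 → choose Z4 (7).
From Z4: P3=10, Q2=12, Q1=15 → choose P3 (10).
From P3: Q2=6, Q1=7 → choose Q2 (6).
From Q2: Q1=4 → choose Q1 (4).
NN route HQ → J2 → Z4 → P3 → Q2 → Q1 → HQ costs 47.
Optimal: HQ → P3 → Q1 → Q2 → Z4 → J2 → HQ costs 44 (by enumerating all 60 distinct tours).
Excess = 47 − 44 = 3.

Excess over optimum: 3 m.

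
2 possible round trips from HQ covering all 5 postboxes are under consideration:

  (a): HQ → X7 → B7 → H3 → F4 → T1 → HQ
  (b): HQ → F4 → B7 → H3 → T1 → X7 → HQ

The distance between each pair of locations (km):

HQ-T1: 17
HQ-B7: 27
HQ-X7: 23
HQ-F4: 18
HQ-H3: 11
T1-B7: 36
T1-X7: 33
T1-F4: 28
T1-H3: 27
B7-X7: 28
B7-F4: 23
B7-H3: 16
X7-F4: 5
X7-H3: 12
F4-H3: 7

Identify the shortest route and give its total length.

(a): 23 + 28 + 16 + 7 + 28 + 17 = 119
(b): 18 + 23 + 16 + 27 + 33 + 23 = 140

Shortest is (a), total 119 km.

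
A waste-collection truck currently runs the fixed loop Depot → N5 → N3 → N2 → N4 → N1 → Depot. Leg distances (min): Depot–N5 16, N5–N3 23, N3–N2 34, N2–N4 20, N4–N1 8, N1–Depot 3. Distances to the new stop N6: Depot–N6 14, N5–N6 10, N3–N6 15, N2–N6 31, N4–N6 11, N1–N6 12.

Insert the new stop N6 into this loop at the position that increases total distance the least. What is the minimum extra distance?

Insertion cost between consecutive stops i–j is d(i,N6) + d(N6,j) − d(i,j):
  between Depot and N5: 14 + 10 − 16 = 8
  between N5 and N3: 10 + 15 − 23 = 2
  between N3 and N2: 15 + 31 − 34 = 12
  between N2 and N4: 31 + 11 − 20 = 22
  between N4 and N1: 11 + 12 − 8 = 15
  between N1 and Depot: 12 + 14 − 3 = 23
Cheapest insertion is between N5 and N3, adding 2.
New total = 104 + 2 = 106.

+2 min — insert N6 between N5 and N3.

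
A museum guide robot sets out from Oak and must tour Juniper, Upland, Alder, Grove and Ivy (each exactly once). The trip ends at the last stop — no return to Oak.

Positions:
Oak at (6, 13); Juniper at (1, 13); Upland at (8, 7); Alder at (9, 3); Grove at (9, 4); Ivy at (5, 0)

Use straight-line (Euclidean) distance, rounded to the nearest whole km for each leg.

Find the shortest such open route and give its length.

Shortest open route: 23 km.

There are 5! = 120 possible orderings.
Oak → Juniper → Upland → Alder → Grove → Ivy: 5+9+4+1+6 = 25
Oak → Juniper → Upland → Alder → Ivy → Grove: 5+9+4+5+6 = 29
Oak → Juniper → Upland → Grove → Alder → Ivy: 5+9+3+1+5 = 23
Oak → Juniper → Upland → Grove → Ivy → Alder: 5+9+3+6+5 = 28
Oak → Juniper → Upland → Ivy → Alder → Grove: 5+9+8+5+1 = 28
Oak → Juniper → Upland → Ivy → Grove → Alder: 5+9+8+6+1 = 29
Oak → Juniper → Alder → Upland → Grove → Ivy: 5+13+4+3+6 = 31
Oak → Juniper → Alder → Upland → Ivy → Grove: 5+13+4+8+6 = 36
Oak → Juniper → Alder → Grove → Upland → Ivy: 5+13+1+3+8 = 30
Oak → Juniper → Alder → Grove → Ivy → Upland: 5+13+1+6+8 = 33
Oak → Juniper → Alder → Ivy → Upland → Grove: 5+13+5+8+3 = 34
Oak → Juniper → Alder → Ivy → Grove → Upland: 5+13+5+6+3 = 32
Oak → Juniper → Grove → Upland → Alder → Ivy: 5+12+3+4+5 = 29
Oak → Juniper → Grove → Upland → Ivy → Alder: 5+12+3+8+5 = 33
… (106 more)
The minimum is 23.
One shortest path: Oak → Juniper → Upland → Grove → Alder → Ivy.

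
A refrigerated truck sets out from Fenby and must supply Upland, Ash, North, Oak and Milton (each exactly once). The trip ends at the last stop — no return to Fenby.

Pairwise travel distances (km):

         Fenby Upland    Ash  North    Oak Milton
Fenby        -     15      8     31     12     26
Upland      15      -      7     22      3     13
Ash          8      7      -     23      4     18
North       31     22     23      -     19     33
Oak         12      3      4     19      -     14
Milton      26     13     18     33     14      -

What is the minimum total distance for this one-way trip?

There are 5! = 120 possible orderings.
Fenby→Upland→Ash→North→Oak→Milton: 15+7+23+19+14 = 78
Fenby→Upland→Ash→North→Milton→Oak: 15+7+23+33+14 = 92
Fenby→Upland→Ash→Oak→North→Milton: 15+7+4+19+33 = 78
Fenby→Upland→Ash→Oak→Milton→North: 15+7+4+14+33 = 73
Fenby→Upland→Ash→Milton→North→Oak: 15+7+18+33+19 = 92
Fenby→Upland→Ash→Milton→Oak→North: 15+7+18+14+19 = 73
Fenby→Upland→North→Ash→Oak→Milton: 15+22+23+4+14 = 78
Fenby→Upland→North→Ash→Milton→Oak: 15+22+23+18+14 = 92
Fenby→Upland→North→Oak→Ash→Milton: 15+22+19+4+18 = 78
Fenby→Upland→North→Oak→Milton→Ash: 15+22+19+14+18 = 88
Fenby→Upland→North→Milton→Ash→Oak: 15+22+33+18+4 = 92
Fenby→Upland→North→Milton→Oak→Ash: 15+22+33+14+4 = 88
Fenby→Upland→Oak→Ash→North→Milton: 15+3+4+23+33 = 78
Fenby→Upland→Oak→Ash→Milton→North: 15+3+4+18+33 = 73
… (106 more)
Fenby→Ash→Upland→Milton→Oak→North: 8+7+13+14+19 = 61  ← best
The minimum is 61.
One shortest path: Fenby → Ash → Upland → Milton → Oak → North.

61 km — the minimum one-way total.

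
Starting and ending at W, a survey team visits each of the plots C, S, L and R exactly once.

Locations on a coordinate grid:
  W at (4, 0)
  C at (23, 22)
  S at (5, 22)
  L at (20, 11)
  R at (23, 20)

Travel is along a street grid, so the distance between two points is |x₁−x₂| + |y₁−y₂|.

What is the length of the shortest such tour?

There are 12 distinct closed tours to check (reversals are equivalent).
W-C-S-L-R-W: 41+18+26+12+39 = 136
W-C-S-R-L-W: 41+18+20+12+27 = 118
W-C-L-S-R-W: 41+14+26+20+39 = 140
W-C-L-R-S-W: 41+14+12+20+23 = 110
W-C-R-S-L-W: 41+2+20+26+27 = 116
W-C-R-L-S-W: 41+2+12+26+23 = 104
W-S-C-L-R-W: 23+18+14+12+39 = 106
W-S-C-R-L-W: 23+18+2+12+27 = 82
W-S-L-C-R-W: 23+26+14+2+39 = 104
W-S-R-C-L-W: 23+20+2+14+27 = 86
W-L-C-S-R-W: 27+14+18+20+39 = 118
W-L-S-C-R-W: 27+26+18+2+39 = 112
The minimum is 82.
One optimal route: W → S → C → R → L → W (or its reverse).

Shortest round trip = 82.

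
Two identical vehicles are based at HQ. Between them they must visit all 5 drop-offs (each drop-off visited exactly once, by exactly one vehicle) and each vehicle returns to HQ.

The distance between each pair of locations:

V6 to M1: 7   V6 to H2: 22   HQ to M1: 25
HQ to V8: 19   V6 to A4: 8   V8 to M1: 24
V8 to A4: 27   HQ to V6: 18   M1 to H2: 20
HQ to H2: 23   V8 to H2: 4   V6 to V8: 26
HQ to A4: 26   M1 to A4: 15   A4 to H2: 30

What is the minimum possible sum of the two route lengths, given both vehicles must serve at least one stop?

Check every non-empty split of the stops between the two vehicles; for each half take its own optimal tour:
  {V6} + {V8, M1, A4, H2}: 36 + 84 = 120
  {V8} + {V6, M1, A4, H2}: 38 + 84 = 122
  {V6, V8} + {M1, A4, H2}: 63 + 84 = 147
  {M1} + {V6, V8, A4, H2}: 50 + 79 = 129
  {V6, M1} + {V8, A4, H2}: 50 + 79 = 129
  {V8, M1} + {V6, A4, H2}: 68 + 79 = 147
  … (15 splits in total)
  {V6, M1, A4} + {V8, H2}: 66 + 46 = 112  ← best
Best: vehicle 1 HQ → V6 → M1 → A4 → HQ = 66; vehicle 2 HQ → V8 → H2 → HQ = 46; combined 112.

Minimum combined distance: 112.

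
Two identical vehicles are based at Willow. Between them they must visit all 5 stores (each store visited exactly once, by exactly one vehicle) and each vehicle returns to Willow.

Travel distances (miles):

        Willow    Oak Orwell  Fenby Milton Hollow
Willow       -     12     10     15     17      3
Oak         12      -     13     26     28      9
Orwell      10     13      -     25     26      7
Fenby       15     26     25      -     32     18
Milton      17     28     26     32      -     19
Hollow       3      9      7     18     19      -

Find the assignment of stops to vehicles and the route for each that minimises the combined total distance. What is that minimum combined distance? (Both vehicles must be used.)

There are 2^4 − 1 = 15 ways to divide the 5 stops into two non-empty groups. For each, the best each vehicle can do is its own shortest tour through its group:
  {Oak} + {Orwell, Fenby, Milton, Hollow}: 24 + 83 = 107
  {Orwell} + {Oak, Fenby, Milton, Hollow}: 20 + 86 = 106
  {Oak, Orwell} + {Fenby, Milton, Hollow}: 35 + 69 = 104
  {Fenby} + {Oak, Orwell, Milton, Hollow}: 30 + 68 = 98
  {Oak, Fenby} + {Orwell, Milton, Hollow}: 53 + 53 = 106
  {Orwell, Fenby} + {Oak, Milton, Hollow}: 50 + 57 = 107
  … (15 splits in total)
Best: vehicle 1 Willow → Fenby → Willow = 30; vehicle 2 Willow → Oak → Orwell → Hollow → Milton → Willow = 68; combined 98.

Minimum combined distance: 98 miles.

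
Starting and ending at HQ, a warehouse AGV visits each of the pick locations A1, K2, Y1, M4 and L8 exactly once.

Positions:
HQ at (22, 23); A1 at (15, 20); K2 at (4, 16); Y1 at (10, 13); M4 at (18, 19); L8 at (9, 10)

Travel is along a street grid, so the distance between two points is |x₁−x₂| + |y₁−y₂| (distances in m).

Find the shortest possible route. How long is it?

Minimum total distance: 62 m.

There are 60 distinct closed tours to check (reversals are equivalent).
HQ → A1 → K2 → Y1 → M4 → L8 → HQ: 10+15+9+14+18+26 = 92
HQ → A1 → K2 → Y1 → L8 → M4 → HQ: 10+15+9+4+18+8 = 64
HQ → A1 → K2 → M4 → Y1 → L8 → HQ: 10+15+17+14+4+26 = 86
HQ → A1 → K2 → M4 → L8 → Y1 → HQ: 10+15+17+18+4+22 = 86
HQ → A1 → K2 → L8 → Y1 → M4 → HQ: 10+15+11+4+14+8 = 62
HQ → A1 → K2 → L8 → M4 → Y1 → HQ: 10+15+11+18+14+22 = 90
HQ → A1 → Y1 → K2 → M4 → L8 → HQ: 10+12+9+17+18+26 = 92
HQ → A1 → Y1 → K2 → L8 → M4 → HQ: 10+12+9+11+18+8 = 68
HQ → A1 → Y1 → M4 → K2 → L8 → HQ: 10+12+14+17+11+26 = 90
HQ → A1 → Y1 → M4 → L8 → K2 → HQ: 10+12+14+18+11+25 = 90
HQ → A1 → Y1 → L8 → K2 → M4 → HQ: 10+12+4+11+17+8 = 62
HQ → A1 → Y1 → L8 → M4 → K2 → HQ: 10+12+4+18+17+25 = 86
HQ → A1 → M4 → K2 → Y1 → L8 → HQ: 10+4+17+9+4+26 = 70
HQ → A1 → M4 → K2 → L8 → Y1 → HQ: 10+4+17+11+4+22 = 68
… (46 more)
The minimum is 62.
One optimal route: HQ → A1 → K2 → L8 → Y1 → M4 → HQ (or its reverse).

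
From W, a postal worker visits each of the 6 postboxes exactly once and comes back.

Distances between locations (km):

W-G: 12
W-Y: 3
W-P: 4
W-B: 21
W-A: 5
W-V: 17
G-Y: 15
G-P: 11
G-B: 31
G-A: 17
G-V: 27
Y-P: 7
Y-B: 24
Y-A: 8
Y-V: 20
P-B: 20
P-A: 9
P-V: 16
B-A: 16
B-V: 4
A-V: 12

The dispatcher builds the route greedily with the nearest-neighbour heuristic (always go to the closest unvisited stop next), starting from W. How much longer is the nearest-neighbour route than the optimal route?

The nearest-neighbour route is 8 km longer than optimal.

From W: Y=3, P=4, A=5, G=12, V=17, B=21 → choose Y (3).
From Y: P=7, A=8, G=15, V=20, B=24 → choose P (7).
From P: A=9, G=11, V=16, B=20 → choose A (9).
From A: V=12, B=16, G=17 → choose V (12).
From V: B=4, G=27 → choose B (4).
From B: G=31 → choose G (31).
NN route W → Y → P → A → V → B → G → W costs 78.
Optimal: W → G → P → B → V → A → Y → W costs 70 (by enumerating all 360 distinct tours).
Excess = 78 − 70 = 8.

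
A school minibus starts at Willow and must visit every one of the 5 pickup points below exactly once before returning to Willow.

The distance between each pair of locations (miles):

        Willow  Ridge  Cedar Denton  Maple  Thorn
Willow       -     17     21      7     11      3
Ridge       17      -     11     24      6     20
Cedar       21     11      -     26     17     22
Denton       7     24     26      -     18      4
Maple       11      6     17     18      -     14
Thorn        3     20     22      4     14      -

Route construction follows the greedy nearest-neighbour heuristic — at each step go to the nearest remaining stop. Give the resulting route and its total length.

Willow → [Thorn:3 / Denton:7 / Maple:11 / Ridge:17 / Cedar:21] → Thorn (3)
Thorn → [Denton:4 / Maple:14 / Ridge:20 / Cedar:22] → Denton (4)
Denton → [Maple:18 / Ridge:24 / Cedar:26] → Maple (18)
Maple → [Ridge:6 / Cedar:17] → Ridge (6)
Ridge → [Cedar:11] → Cedar (11)
Return Cedar→Willow: 21.
Total = 3 + 4 + 18 + 6 + 11 + 21 = 63.

Total distance 63 miles via the nearest-neighbour route Willow → Thorn → Denton → Maple → Ridge → Cedar → Willow.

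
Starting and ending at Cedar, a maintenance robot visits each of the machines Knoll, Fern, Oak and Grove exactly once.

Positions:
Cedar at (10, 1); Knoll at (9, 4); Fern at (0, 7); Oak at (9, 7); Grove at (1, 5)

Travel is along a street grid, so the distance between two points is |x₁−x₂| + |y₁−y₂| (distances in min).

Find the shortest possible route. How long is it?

Shortest round trip = 32 min.

There are 12 distinct closed tours to check (reversals are equivalent).
Cedar → Knoll → Fern → Oak → Grove → Cedar: 4+12+9+10+13 = 48
Cedar → Knoll → Fern → Grove → Oak → Cedar: 4+12+3+10+7 = 36
Cedar → Knoll → Oak → Fern → Grove → Cedar: 4+3+9+3+13 = 32
Cedar → Knoll → Oak → Grove → Fern → Cedar: 4+3+10+3+16 = 36
Cedar → Knoll → Grove → Fern → Oak → Cedar: 4+9+3+9+7 = 32
Cedar → Knoll → Grove → Oak → Fern → Cedar: 4+9+10+9+16 = 48
Cedar → Fern → Knoll → Oak → Grove → Cedar: 16+12+3+10+13 = 54
Cedar → Fern → Knoll → Grove → Oak → Cedar: 16+12+9+10+7 = 54
Cedar → Fern → Oak → Knoll → Grove → Cedar: 16+9+3+9+13 = 50
Cedar → Fern → Grove → Knoll → Oak → Cedar: 16+3+9+3+7 = 38
Cedar → Oak → Knoll → Fern → Grove → Cedar: 7+3+12+3+13 = 38
Cedar → Oak → Fern → Knoll → Grove → Cedar: 7+9+12+9+13 = 50
The minimum is 32.
One optimal route: Cedar → Knoll → Oak → Fern → Grove → Cedar (or its reverse).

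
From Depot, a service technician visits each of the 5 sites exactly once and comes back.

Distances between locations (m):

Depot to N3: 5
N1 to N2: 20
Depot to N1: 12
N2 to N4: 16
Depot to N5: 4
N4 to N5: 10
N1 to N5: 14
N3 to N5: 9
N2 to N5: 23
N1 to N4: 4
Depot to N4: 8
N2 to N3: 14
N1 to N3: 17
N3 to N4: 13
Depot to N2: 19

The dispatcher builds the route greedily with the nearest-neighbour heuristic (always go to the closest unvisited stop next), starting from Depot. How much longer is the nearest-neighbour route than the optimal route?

12 m longer than the optimal tour.

From Depot: N5=4, N3=5, N4=8, N1=12, N2=19 → choose N5 (4).
From N5: N3=9, N4=10, N1=14, N2=23 → choose N3 (9).
From N3: N4=13, N2=14, N1=17 → choose N4 (13).
From N4: N1=4, N2=16 → choose N1 (4).
From N1: N2=20 → choose N2 (20).
NN route Depot → N5 → N3 → N4 → N1 → N2 → Depot costs 69.
Optimal: Depot → N3 → N2 → N1 → N4 → N5 → Depot costs 57 (by enumerating all 60 distinct tours).
Excess = 69 − 57 = 12.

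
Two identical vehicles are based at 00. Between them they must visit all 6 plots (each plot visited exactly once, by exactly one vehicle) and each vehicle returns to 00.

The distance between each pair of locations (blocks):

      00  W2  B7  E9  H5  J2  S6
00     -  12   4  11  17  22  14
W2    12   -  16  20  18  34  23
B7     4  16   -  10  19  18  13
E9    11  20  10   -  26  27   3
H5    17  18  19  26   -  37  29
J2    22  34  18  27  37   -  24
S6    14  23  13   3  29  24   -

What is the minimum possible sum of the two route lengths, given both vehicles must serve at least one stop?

107 blocks — the smallest possible combined total.

There are 2^5 − 1 = 31 ways to divide the 6 stops into two non-empty groups. For each, the best each vehicle can do is its own shortest tour through its group:
  {W2} + {B7, E9, H5, J2, S6}: 24 + 92 = 116
  {B7} + {W2, E9, H5, J2, S6}: 8 + 104 = 112
  {W2, B7} + {E9, H5, J2, S6}: 32 + 92 = 124
  {E9} + {W2, B7, H5, J2, S6}: 22 + 104 = 126
  {W2, E9} + {B7, H5, J2, S6}: 43 + 92 = 135
  {B7, E9} + {W2, H5, J2, S6}: 25 + 104 = 129
  … (31 splits in total)
  {W2, H5} + {B7, E9, J2, S6}: 47 + 60 = 107  ← best
Best: vehicle 1 00 → W2 → H5 → 00 = 47; vehicle 2 00 → B7 → J2 → S6 → E9 → 00 = 60; combined 107.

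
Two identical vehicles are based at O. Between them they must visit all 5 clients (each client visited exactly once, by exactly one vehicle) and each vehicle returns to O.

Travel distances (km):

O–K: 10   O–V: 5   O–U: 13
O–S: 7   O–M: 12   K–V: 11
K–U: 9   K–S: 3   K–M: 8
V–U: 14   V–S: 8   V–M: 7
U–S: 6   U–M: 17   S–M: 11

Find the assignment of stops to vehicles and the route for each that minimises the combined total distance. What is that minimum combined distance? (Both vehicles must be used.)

There are 2^4 − 1 = 15 ways to divide the 5 stops into two non-empty groups. For each, the best each vehicle can do is its own shortest tour through its group:
  {K} + {V, U, S, M}: 20 + 42 = 62
  {V} + {K, U, S, M}: 10 + 42 = 52
  {K, V} + {U, S, M}: 26 + 42 = 68
  {U} + {K, V, S, M}: 26 + 30 = 56
  {K, U} + {V, S, M}: 32 + 30 = 62
  {V, U} + {K, S, M}: 32 + 30 = 62
  … (15 splits in total)
Best: vehicle 1 O → V → O = 10; vehicle 2 O → U → S → K → M → O = 42; combined 52.

Minimum combined distance: 52 km.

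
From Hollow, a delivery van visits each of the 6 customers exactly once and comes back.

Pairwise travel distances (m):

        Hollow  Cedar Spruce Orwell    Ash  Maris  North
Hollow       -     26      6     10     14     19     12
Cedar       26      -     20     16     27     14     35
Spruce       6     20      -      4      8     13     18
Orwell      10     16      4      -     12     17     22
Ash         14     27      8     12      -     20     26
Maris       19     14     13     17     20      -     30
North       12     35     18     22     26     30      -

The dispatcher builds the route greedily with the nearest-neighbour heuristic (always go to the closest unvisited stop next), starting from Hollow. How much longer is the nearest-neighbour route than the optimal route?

Excess over optimum: 5 m.

Hollow: Spruce=6, Orwell=10, North=12, Ash=14, Maris=19, Cedar=26 ⇒ Spruce
Spruce: Orwell=4, Ash=8, Maris=13, North=18, Cedar=20 ⇒ Orwell
Orwell: Ash=12, Cedar=16, Maris=17, North=22 ⇒ Ash
Ash: Maris=20, North=26, Cedar=27 ⇒ Maris
Maris: Cedar=14, North=30 ⇒ Cedar
Cedar: North=35 ⇒ North
NN route Hollow → Spruce → Orwell → Ash → Maris → Cedar → North → Hollow costs 103.
Optimal: Hollow → Spruce → Orwell → Cedar → Maris → Ash → North → Hollow costs 98 (by enumerating all 360 distinct tours).
Excess = 103 − 98 = 5.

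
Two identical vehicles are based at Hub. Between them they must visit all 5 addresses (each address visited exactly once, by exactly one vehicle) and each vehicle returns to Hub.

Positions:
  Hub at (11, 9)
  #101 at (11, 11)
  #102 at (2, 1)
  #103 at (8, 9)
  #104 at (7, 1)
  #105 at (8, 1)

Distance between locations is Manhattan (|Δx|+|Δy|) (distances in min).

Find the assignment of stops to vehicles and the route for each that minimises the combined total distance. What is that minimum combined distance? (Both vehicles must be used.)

Minimum combined distance: 38 min.

There are 2^4 − 1 = 15 ways to divide the 5 stops into two non-empty groups. For each, the best each vehicle can do is its own shortest tour through its group:
  {#101} + {#102, #103, #104, #105}: 4 + 34 = 38
  {#102} + {#101, #103, #104, #105}: 34 + 28 = 62
  {#101, #102} + {#103, #104, #105}: 38 + 24 = 62
  {#103} + {#101, #102, #104, #105}: 6 + 38 = 44
  {#101, #103} + {#102, #104, #105}: 10 + 34 = 44
  {#102, #103} + {#101, #104, #105}: 34 + 28 = 62
  … (15 splits in total)
Best: vehicle 1 Hub → #101 → Hub = 4; vehicle 2 Hub → #102 → #104 → #105 → #103 → Hub = 34; combined 38.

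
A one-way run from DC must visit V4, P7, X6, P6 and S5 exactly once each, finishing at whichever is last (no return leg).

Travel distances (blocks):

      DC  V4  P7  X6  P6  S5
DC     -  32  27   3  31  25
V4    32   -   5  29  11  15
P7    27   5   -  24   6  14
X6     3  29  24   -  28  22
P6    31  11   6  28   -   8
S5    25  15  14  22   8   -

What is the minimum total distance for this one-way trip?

There are 5! = 120 possible orderings.
DC - V4 - P7 - X6 - P6 - S5: 32+5+24+28+8 = 97
DC - V4 - P7 - X6 - S5 - P6: 32+5+24+22+8 = 91
DC - V4 - P7 - P6 - X6 - S5: 32+5+6+28+22 = 93
DC - V4 - P7 - P6 - S5 - X6: 32+5+6+8+22 = 73
DC - V4 - P7 - S5 - X6 - P6: 32+5+14+22+28 = 101
DC - V4 - P7 - S5 - P6 - X6: 32+5+14+8+28 = 87
DC - V4 - X6 - P7 - P6 - S5: 32+29+24+6+8 = 99
DC - V4 - X6 - P7 - S5 - P6: 32+29+24+14+8 = 107
DC - V4 - X6 - P6 - P7 - S5: 32+29+28+6+14 = 109
DC - V4 - X6 - P6 - S5 - P7: 32+29+28+8+14 = 111
DC - V4 - X6 - S5 - P7 - P6: 32+29+22+14+6 = 103
DC - V4 - X6 - S5 - P6 - P7: 32+29+22+8+6 = 97
DC - V4 - P6 - P7 - X6 - S5: 32+11+6+24+22 = 95
DC - V4 - P6 - P7 - S5 - X6: 32+11+6+14+22 = 85
… (106 more)
DC - X6 - S5 - P6 - P7 - V4: 3+22+8+6+5 = 44  ← best
The minimum is 44.
One shortest path: DC → X6 → S5 → P6 → P7 → V4.

Minimum one-way distance = 44 blocks.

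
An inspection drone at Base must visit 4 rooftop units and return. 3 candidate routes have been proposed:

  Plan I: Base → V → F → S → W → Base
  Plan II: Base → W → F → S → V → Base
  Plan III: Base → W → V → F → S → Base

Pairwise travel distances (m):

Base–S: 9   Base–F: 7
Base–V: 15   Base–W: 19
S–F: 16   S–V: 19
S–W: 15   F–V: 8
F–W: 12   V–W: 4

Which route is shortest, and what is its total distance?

Plan I: 15 + 8 + 16 + 15 + 19 = 73
Plan II: 19 + 12 + 16 + 19 + 15 = 81
Plan III: 19 + 4 + 8 + 16 + 9 = 56

56 m — Plan III is the shortest.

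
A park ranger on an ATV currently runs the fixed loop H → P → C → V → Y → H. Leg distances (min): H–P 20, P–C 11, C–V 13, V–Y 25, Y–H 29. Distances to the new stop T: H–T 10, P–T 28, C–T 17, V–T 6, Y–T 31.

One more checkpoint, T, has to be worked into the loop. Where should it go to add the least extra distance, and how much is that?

Minimum extra distance: 10 min, inserting T between C and V.

Insertion cost between consecutive stops i–j is d(i,T) + d(T,j) − d(i,j):
  between H and P: 10 + 28 − 20 = 18
  between P and C: 28 + 17 − 11 = 34
  between C and V: 17 + 6 − 13 = 10
  between V and Y: 6 + 31 − 25 = 12
  between Y and H: 31 + 10 − 29 = 12
Cheapest insertion is between C and V, adding 10.
New total = 98 + 10 = 108.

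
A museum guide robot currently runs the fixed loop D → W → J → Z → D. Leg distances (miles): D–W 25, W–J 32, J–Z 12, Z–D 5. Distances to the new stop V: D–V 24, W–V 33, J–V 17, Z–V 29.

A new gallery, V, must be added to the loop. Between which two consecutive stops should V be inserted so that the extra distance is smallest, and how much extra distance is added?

Adding 18 miles by placing V on the W–J leg.

Insertion cost between consecutive stops i–j is d(i,V) + d(V,j) − d(i,j):
  between D and W: 24 + 33 − 25 = 32
  between W and J: 33 + 17 − 32 = 18
  between J and Z: 17 + 29 − 12 = 34
  between Z and D: 29 + 24 − 5 = 48
Cheapest insertion is between W and J, adding 18.
New total = 74 + 18 = 92.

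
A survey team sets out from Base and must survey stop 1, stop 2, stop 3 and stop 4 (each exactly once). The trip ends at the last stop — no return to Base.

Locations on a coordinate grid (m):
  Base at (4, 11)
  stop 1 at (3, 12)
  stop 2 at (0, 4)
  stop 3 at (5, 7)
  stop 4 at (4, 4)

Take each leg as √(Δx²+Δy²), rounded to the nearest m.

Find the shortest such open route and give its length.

There are 4! = 24 possible orderings.
Base - stop 1 - stop 2 - stop 3 - stop 4: 1+9+6+3 = 19
Base - stop 1 - stop 2 - stop 4 - stop 3: 1+9+4+3 = 17
Base - stop 1 - stop 3 - stop 2 - stop 4: 1+5+6+4 = 16
Base - stop 1 - stop 3 - stop 4 - stop 2: 1+5+3+4 = 13
Base - stop 1 - stop 4 - stop 2 - stop 3: 1+8+4+6 = 19
Base - stop 1 - stop 4 - stop 3 - stop 2: 1+8+3+6 = 18
Base - stop 2 - stop 1 - stop 3 - stop 4: 8+9+5+3 = 25
Base - stop 2 - stop 1 - stop 4 - stop 3: 8+9+8+3 = 28
Base - stop 2 - stop 3 - stop 1 - stop 4: 8+6+5+8 = 27
Base - stop 2 - stop 3 - stop 4 - stop 1: 8+6+3+8 = 25
Base - stop 2 - stop 4 - stop 1 - stop 3: 8+4+8+5 = 25
Base - stop 2 - stop 4 - stop 3 - stop 1: 8+4+3+5 = 20
Base - stop 3 - stop 1 - stop 2 - stop 4: 4+5+9+4 = 22
Base - stop 3 - stop 1 - stop 4 - stop 2: 4+5+8+4 = 21
… (10 more)
The minimum is 13.
One shortest path: Base → stop 1 → stop 3 → stop 4 → stop 2.

13 m — the minimum one-way total.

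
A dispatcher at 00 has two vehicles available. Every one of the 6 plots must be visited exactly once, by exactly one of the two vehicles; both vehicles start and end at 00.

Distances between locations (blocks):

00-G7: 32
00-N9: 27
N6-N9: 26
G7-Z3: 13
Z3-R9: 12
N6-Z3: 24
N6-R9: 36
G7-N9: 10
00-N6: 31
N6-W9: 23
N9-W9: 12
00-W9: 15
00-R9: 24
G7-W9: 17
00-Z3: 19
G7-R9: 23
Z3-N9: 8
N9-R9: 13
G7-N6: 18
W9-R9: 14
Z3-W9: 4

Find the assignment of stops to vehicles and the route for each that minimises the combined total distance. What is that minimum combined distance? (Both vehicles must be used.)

There are 2^5 − 1 = 31 ways to divide the 6 stops into two non-empty groups. For each, the best each vehicle can do is its own shortest tour through its group:
  {G7} + {N6, Z3, N9, W9, R9}: 64 + 101 = 165
  {N6} + {G7, Z3, N9, W9, R9}: 62 + 79 = 141
  {G7, N6} + {Z3, N9, W9, R9}: 81 + 64 = 145
  {Z3} + {G7, N6, N9, W9, R9}: 38 + 101 = 139
  {G7, Z3} + {N6, N9, W9, R9}: 64 + 99 = 163
  {N6, Z3} + {G7, N9, W9, R9}: 74 + 79 = 153
  … (31 splits in total)
  {W9} + {G7, N6, Z3, N9, R9}: 30 + 103 = 133  ← best
Best: vehicle 1 00 → W9 → 00 = 30; vehicle 2 00 → N6 → G7 → N9 → Z3 → R9 → 00 = 103; combined 133.

Minimum combined distance: 133 blocks.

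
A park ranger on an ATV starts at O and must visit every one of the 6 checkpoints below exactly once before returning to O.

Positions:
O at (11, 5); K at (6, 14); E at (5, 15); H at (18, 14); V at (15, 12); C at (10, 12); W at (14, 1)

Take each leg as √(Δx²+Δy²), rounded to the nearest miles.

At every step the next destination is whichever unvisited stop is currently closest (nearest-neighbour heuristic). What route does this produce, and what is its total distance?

Total distance 45 miles via the nearest-neighbour route O → W → V → H → C → K → E → O.

At O the remaining stops are W 5, C 7, V 8, K 10, H 11, E 12; go to W.
At W the remaining stops are V 11, C 12, H 14, K 15, E 17; go to V.
At V the remaining stops are H 4, C 5, K 9, E 10; go to H.
At H the remaining stops are C 8, K 12, E 13; go to C.
At C the remaining stops are K 4, E 6; go to K.
At K the remaining stops are E 1; go to E.
Return E→O: 12.
Total = 5 + 11 + 4 + 8 + 4 + 1 + 12 = 45.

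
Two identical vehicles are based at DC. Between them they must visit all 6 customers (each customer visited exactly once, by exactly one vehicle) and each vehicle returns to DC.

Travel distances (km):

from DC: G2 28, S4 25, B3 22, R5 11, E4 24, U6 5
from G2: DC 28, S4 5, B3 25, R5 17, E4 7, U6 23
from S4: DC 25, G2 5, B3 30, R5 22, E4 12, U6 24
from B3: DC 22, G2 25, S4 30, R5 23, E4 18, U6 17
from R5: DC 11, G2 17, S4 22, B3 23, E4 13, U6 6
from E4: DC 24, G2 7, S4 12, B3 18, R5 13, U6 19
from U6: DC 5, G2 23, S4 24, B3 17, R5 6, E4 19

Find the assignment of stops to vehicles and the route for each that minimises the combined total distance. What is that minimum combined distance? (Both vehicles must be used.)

Try each way of splitting the stops between the two vehicles (each non-empty) and, for each split, find the best tour for each vehicle:
  {G2} + {S4, B3, R5, E4, U6}: 56 + 85 = 141
  {S4} + {G2, B3, R5, E4, U6}: 50 + 75 = 125
  {G2, S4} + {B3, R5, E4, U6}: 58 + 64 = 122
  {B3} + {G2, S4, R5, E4, U6}: 44 + 61 = 105
  {G2, B3} + {S4, R5, E4, U6}: 75 + 61 = 136
  {S4, B3} + {G2, R5, E4, U6}: 77 + 59 = 136
  … (31 splits in total)
  {G2, S4, B3, R5, E4} + {U6}: 85 + 10 = 95  ← best
Best: vehicle 1 DC → B3 → E4 → G2 → S4 → R5 → DC = 85; vehicle 2 DC → U6 → DC = 10; combined 95.

95 km — the smallest possible combined total.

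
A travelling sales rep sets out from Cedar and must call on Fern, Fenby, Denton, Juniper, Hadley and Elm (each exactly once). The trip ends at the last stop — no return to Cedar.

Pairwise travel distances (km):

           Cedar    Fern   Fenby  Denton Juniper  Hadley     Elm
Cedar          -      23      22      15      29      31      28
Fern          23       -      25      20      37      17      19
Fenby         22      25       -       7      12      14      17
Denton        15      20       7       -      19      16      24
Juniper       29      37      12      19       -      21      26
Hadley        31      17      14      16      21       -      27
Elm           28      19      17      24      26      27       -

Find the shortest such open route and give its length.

91 km — the minimum one-way total.

There are 6! = 720 possible orderings.
Cedar - Fern - Fenby - Denton - Juniper - Hadley - Elm: 23+25+7+19+21+27 = 122
Cedar - Fern - Fenby - Denton - Juniper - Elm - Hadley: 23+25+7+19+26+27 = 127
Cedar - Fern - Fenby - Denton - Hadley - Juniper - Elm: 23+25+7+16+21+26 = 118
Cedar - Fern - Fenby - Denton - Hadley - Elm - Juniper: 23+25+7+16+27+26 = 124
Cedar - Fern - Fenby - Denton - Elm - Juniper - Hadley: 23+25+7+24+26+21 = 126
Cedar - Fern - Fenby - Denton - Elm - Hadley - Juniper: 23+25+7+24+27+21 = 127
Cedar - Fern - Fenby - Juniper - Denton - Hadley - Elm: 23+25+12+19+16+27 = 122
Cedar - Fern - Fenby - Juniper - Denton - Elm - Hadley: 23+25+12+19+24+27 = 130
… (712 more)
Cedar - Denton - Fenby - Juniper - Hadley - Fern - Elm: 15+7+12+21+17+19 = 91  ← best
The minimum is 91.
One shortest path: Cedar → Denton → Fenby → Juniper → Hadley → Fern → Elm.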